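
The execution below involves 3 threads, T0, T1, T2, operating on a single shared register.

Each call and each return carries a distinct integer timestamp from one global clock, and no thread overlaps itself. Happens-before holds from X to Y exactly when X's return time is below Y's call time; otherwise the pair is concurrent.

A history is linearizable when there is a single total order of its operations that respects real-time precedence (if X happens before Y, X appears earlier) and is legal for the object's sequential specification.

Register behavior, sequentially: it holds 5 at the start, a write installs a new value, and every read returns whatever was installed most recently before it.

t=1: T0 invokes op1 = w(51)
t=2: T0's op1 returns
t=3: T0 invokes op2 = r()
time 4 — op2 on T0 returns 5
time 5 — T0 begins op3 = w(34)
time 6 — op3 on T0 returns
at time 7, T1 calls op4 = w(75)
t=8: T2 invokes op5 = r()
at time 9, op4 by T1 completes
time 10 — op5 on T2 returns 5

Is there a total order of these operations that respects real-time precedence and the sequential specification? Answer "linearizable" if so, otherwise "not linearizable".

not linearizable

the violation lands at event 4, op2's response at time 4: events 1..3 linearize, events 1..4 do not
exactly one order of the 2 completed ops respects real time; the register replay fails
sample order op1, op2 stalls at step 2 — op2 r() → 5 has no legal effect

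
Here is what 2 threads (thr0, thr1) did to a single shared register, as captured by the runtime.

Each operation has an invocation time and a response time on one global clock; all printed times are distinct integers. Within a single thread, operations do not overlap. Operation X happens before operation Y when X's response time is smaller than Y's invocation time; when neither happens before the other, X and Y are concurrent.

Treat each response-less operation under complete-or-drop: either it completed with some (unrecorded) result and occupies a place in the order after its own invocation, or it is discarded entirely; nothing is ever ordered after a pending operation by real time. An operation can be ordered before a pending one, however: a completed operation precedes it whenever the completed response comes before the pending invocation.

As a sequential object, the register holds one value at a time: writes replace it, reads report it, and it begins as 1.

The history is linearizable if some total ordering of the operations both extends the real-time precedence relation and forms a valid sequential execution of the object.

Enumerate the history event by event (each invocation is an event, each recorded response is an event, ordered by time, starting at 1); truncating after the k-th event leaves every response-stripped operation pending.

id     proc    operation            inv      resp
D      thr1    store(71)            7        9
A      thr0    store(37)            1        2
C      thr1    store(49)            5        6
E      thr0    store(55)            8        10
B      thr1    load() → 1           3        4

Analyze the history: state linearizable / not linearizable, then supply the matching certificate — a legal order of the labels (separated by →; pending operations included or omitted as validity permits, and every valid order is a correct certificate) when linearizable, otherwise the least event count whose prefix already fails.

not linearizable — minimal violating prefix: 4 events

the violation lands at event 4, B's response at time 4: events 1..3 linearize, events 1..4 do not
exactly one order of the 2 completed ops respects real time; the register replay fails
sample order A, B stalls at step 2 — B load() → 1 has no legal effect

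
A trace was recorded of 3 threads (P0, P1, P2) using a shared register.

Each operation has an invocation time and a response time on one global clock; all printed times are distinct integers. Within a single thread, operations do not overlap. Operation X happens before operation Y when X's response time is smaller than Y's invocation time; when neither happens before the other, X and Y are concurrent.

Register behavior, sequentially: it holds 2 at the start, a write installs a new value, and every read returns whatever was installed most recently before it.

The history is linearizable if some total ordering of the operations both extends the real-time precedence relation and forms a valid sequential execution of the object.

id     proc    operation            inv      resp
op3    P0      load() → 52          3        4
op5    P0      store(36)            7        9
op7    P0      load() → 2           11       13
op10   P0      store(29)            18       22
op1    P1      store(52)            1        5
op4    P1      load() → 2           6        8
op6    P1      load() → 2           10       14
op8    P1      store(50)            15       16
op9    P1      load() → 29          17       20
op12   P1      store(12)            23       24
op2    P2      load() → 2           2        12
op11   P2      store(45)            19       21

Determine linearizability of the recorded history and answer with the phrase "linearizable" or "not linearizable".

not linearizable

through event 7 a valid linearization exists; event 8 (op4 responding at time 8) ends that
the 3 completed operations admit 2 real-time orders; each fails the register replay
completion choices over the 2 pending operations (op2, op5) were checked; none helps
for example op1, op3, op4 (pending dropped) fails at step 3: op4 load() → 2 is not legal there
for example op3, op1, op4 (pending dropped) fails at step 1: op3 load() → 52 is not legal there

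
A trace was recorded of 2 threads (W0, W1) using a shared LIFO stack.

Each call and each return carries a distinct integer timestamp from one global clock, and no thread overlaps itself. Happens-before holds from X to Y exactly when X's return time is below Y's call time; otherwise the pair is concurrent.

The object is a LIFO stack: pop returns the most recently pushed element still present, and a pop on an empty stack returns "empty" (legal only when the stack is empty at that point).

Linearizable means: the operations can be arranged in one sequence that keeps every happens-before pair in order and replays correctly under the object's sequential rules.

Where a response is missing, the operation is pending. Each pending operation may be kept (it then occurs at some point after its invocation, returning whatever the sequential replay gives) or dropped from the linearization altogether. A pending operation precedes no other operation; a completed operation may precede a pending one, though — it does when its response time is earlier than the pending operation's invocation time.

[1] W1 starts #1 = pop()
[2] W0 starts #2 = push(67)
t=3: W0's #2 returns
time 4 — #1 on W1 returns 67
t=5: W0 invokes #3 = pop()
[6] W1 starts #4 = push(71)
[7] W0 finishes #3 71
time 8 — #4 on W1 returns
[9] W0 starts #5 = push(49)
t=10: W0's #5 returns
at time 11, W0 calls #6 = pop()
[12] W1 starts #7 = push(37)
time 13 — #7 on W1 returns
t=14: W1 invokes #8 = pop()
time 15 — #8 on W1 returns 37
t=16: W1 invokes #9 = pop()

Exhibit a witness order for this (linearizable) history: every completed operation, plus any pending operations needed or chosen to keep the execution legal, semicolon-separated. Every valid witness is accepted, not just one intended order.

#2; #1; #4; #3; #5; #6; #7; #8

1. #2 push(67), leaving stack <67>
2. #1 pop() → 67, leaving stack <>
3. #4 push(71), leaving stack <71>
4. #3 pop() → 71, leaving stack <>
5. #5 push(49), leaving stack <49>
6. #6 pop() (pending, included), leaving stack <>
7. #7 push(37), leaving stack <37>
8. #8 pop() → 37, leaving stack <>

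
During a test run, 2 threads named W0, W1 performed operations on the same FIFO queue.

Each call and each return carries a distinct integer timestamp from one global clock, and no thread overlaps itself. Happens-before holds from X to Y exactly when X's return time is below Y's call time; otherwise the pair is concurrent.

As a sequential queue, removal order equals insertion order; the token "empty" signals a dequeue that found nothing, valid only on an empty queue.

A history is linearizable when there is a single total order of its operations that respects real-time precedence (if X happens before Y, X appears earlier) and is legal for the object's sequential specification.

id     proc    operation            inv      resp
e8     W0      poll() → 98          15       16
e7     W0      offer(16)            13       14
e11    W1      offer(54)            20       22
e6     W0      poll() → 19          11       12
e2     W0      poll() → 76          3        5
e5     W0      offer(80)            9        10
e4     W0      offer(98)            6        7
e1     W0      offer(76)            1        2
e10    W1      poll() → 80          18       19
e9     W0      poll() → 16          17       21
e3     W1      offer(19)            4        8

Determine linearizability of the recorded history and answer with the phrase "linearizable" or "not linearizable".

linearizable

witness order: e1, e2, e3, e4, e5, e6, e7, e8, e10, e9, e11
1. e1 offer(76), leaving queue <76>
2. e2 poll() → 76, leaving queue <>
3. e3 offer(19), leaving queue <19>
4. e4 offer(98), leaving queue <19,98>
5. e5 offer(80), leaving queue <19,98,80>
6. e6 poll() → 19, leaving queue <98,80>
7. e7 offer(16), leaving queue <98,80,16>
8. e8 poll() → 98, leaving queue <80,16>
9. e10 poll() → 80, leaving queue <16>
10. e9 poll() → 16, leaving queue <>
11. e11 offer(54), leaving queue <54>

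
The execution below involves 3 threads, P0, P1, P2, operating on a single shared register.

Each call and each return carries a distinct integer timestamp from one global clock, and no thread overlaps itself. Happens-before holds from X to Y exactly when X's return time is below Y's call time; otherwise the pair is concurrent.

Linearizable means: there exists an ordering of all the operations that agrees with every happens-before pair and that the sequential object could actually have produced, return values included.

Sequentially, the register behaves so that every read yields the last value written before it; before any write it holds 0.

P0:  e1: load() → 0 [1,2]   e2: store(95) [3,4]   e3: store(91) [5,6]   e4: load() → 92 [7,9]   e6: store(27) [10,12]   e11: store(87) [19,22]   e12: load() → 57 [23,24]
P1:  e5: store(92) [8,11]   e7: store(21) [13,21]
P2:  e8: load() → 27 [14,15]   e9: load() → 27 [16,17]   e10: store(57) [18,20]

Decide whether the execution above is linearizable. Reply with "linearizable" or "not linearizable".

linearizable

one valid linearization: e1, e2, e3, e5, e4, e6, e8, e9, e7, e11, e10, e12
after step 1 (e1 load() → 0): value 0
after step 2 (e2 store(95)): value 95
after step 3 (e3 store(91)): value 91
after step 4 (e5 store(92)): value 92
after step 5 (e4 load() → 92): value 92
after step 6 (e6 store(27)): value 27
after step 7 (e8 load() → 27): value 27
after step 8 (e9 load() → 27): value 27
after step 9 (e7 store(21)): value 21
after step 10 (e11 store(87)): value 87
after step 11 (e10 store(57)): value 57
after step 12 (e12 load() → 57): value 57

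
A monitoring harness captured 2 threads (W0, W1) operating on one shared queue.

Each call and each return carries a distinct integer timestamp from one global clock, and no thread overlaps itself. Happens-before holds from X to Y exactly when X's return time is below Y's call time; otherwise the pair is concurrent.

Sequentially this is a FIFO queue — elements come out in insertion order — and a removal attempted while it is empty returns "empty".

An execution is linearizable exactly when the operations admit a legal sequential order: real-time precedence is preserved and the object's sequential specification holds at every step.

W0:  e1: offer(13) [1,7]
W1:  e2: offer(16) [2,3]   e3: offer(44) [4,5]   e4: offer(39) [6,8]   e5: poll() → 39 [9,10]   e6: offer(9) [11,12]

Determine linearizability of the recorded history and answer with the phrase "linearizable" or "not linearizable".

not linearizable

already the first 10 events (up to e5's response at time 10) admit no linearization; the first 9 still do
checked exhaustively: 4 real-time-consistent orders of 5 completed operations, zero legal queue replays
for example e1, e2, e3, e4, e5 fails at step 5: e5 poll() → 39 is not legal there
for example e2, e1, e3, e4, e5 fails at step 5: e5 poll() → 39 is not legal there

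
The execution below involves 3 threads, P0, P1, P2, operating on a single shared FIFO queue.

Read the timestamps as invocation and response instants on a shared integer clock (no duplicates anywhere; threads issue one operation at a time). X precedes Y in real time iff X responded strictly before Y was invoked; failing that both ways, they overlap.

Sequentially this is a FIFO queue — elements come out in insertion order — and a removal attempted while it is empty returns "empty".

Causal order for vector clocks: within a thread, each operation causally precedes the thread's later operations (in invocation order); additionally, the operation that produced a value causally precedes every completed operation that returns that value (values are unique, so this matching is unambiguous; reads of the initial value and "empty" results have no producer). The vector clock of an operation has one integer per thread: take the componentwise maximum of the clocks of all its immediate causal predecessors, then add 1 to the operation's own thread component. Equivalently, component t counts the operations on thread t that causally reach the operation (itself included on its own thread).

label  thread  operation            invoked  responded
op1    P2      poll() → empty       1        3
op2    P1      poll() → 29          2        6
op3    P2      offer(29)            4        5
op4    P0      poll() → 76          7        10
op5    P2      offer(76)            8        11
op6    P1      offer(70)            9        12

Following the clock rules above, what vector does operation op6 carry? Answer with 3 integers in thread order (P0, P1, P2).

invoked at 1, op1 has no predecessors; its own P2 bump gives (0, 0, 1)
VC(op3, invoked at 4): max of VC(op1)=(0, 0, 1), then +1 on thread P2 → (0, 0, 2)
VC(op5, invoked at 8): max of VC(op3)=(0, 0, 2), then +1 on thread P2 → (0, 0, 3)
VC(op2, invoked at 2): max of VC(op3)=(0, 0, 2), then +1 on thread P1 → (0, 1, 2)
VC(op6, invoked at 9): max of VC(op2)=(0, 1, 2), then +1 on thread P1 → (0, 2, 2)
VC(op4, invoked at 7): max of VC(op5)=(0, 0, 3), then +1 on thread P0 → (1, 0, 3)
target: VC(op6) = (0, 2, 2)

(0, 2, 2)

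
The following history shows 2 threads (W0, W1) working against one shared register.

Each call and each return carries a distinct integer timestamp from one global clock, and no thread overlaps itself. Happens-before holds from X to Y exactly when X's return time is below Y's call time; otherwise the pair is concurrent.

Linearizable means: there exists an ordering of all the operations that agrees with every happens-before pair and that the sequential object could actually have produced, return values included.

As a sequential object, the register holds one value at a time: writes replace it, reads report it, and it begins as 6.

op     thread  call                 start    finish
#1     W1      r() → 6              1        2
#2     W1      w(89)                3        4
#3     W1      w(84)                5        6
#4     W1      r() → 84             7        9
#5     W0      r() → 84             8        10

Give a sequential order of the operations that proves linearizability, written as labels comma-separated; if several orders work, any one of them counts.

after step 1 (#1 r() → 6): value 6
after step 2 (#2 w(89)): value 89
after step 3 (#3 w(84)): value 84
after step 4 (#4 r() → 84): value 84
after step 5 (#5 r() → 84): value 84

#1, #2, #3, #4, #5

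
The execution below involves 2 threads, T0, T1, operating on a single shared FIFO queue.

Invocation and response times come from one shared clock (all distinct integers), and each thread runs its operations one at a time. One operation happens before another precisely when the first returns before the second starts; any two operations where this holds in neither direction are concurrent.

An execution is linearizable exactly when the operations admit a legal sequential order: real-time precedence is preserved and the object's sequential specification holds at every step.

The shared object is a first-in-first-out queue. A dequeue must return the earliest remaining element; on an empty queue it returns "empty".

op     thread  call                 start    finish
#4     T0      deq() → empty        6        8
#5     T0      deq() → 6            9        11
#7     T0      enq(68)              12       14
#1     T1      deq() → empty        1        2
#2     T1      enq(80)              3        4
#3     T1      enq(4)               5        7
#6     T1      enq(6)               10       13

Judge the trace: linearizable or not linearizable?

not linearizable

the violation lands at event 8, #4's response at time 8: events 1..7 linearize, events 1..8 do not
2 orders of the 4 completed FIFO queue ops respect real time; none is legal
for example #1, #2, #3, #4 fails at step 4: #4 deq() → empty is not legal there
for example #1, #2, #4, #3 fails at step 3: #4 deq() → empty is not legal there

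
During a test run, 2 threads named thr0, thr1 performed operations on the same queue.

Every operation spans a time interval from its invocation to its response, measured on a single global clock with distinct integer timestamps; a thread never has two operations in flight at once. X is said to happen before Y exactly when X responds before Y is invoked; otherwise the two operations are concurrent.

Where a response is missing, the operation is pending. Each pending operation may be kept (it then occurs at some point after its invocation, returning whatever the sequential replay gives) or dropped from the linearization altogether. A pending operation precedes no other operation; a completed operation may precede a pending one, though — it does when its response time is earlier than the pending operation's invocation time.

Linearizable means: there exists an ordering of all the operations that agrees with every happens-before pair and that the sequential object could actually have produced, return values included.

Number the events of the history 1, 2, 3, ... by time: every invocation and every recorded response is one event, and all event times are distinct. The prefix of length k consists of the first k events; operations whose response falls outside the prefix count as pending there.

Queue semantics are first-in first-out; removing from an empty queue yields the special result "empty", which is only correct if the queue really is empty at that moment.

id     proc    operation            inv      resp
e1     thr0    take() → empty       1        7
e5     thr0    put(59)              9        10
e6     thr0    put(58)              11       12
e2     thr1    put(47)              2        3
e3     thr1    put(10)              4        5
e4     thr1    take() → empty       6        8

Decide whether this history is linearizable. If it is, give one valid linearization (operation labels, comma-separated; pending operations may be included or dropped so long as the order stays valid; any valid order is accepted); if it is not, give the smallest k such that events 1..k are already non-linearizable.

not linearizable — minimal violating prefix: 8 events

events 1..7 are fine; event 8 — the response of e4 at time 8 — makes the prefix non-linearizable
real-time-consistent orders of the 4 completed operations: 4 — all fail the queue replay
e.g. e1, e2, e3, e4: illegal at step 4, since e4 take() → empty cannot apply there
e.g. e2, e1, e3, e4: illegal at step 2, since e1 take() → empty cannot apply there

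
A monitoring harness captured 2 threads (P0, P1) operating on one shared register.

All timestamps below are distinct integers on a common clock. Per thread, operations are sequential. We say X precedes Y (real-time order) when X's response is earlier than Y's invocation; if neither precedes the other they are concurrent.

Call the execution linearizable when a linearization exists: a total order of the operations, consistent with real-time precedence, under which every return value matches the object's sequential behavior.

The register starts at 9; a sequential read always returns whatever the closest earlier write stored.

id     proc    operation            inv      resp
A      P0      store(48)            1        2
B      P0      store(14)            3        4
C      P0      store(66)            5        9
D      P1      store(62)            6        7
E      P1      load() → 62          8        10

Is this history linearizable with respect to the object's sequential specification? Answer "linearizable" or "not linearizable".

linearizable

one valid linearization: A, B, C, D, E
1. A store(48), leaving value 48
2. B store(14), leaving value 14
3. C store(66), leaving value 66
4. D store(62), leaving value 62
5. E load() → 62, leaving value 62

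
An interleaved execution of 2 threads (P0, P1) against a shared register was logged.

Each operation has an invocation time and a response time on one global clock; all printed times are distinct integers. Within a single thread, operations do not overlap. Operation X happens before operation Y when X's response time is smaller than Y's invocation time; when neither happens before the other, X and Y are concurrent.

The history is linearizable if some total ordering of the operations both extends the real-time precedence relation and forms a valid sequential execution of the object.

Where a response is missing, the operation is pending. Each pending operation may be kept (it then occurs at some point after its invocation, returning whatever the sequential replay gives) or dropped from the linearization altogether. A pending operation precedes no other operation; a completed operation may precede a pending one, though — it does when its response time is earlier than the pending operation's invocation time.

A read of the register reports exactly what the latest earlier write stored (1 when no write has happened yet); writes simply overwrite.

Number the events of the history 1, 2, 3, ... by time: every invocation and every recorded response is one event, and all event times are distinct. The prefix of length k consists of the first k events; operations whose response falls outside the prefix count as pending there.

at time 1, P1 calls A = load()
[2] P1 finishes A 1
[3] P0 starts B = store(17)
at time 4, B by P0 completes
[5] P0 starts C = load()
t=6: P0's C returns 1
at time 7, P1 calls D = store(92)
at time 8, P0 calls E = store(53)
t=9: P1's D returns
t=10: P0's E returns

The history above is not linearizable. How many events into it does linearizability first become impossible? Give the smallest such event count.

6

one valid order for events 1..5 is A, B:
1. A load() → 1, leaving value 1
2. B store(17), leaving value 17
once event 6 joins (C's response, time 6), exhaustive search finds no witness
sample order A, B, C stalls at step 3 — C load() → 1 has no legal effect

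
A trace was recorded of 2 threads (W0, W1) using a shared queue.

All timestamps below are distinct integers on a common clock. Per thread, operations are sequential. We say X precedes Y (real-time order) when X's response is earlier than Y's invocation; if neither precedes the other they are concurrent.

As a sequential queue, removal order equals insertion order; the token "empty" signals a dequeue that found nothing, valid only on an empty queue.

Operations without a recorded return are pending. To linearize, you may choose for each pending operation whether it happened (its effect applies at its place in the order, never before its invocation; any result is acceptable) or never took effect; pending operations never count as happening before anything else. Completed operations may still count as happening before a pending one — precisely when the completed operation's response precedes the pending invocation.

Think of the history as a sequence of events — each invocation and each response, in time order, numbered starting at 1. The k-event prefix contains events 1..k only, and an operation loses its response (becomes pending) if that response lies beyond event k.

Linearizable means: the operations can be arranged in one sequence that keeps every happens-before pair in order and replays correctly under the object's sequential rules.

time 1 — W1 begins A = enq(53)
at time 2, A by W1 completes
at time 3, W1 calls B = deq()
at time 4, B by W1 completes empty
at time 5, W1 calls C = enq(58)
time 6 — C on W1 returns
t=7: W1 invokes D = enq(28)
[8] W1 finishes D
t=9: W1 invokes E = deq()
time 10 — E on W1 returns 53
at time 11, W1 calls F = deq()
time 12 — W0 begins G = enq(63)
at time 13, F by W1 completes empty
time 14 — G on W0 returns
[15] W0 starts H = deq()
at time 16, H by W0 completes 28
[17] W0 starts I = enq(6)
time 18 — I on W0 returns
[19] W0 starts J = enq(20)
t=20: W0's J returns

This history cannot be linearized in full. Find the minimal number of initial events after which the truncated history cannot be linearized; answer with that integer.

events 1..3 are linearizable, e.g. via A:
after step 1 (A enq(53)): queue <53>
with event 4 included (B responding at time 4), all real-time-consistent orders fail
one such order, A, B, breaks at step 2 where B deq() → empty is illegal

4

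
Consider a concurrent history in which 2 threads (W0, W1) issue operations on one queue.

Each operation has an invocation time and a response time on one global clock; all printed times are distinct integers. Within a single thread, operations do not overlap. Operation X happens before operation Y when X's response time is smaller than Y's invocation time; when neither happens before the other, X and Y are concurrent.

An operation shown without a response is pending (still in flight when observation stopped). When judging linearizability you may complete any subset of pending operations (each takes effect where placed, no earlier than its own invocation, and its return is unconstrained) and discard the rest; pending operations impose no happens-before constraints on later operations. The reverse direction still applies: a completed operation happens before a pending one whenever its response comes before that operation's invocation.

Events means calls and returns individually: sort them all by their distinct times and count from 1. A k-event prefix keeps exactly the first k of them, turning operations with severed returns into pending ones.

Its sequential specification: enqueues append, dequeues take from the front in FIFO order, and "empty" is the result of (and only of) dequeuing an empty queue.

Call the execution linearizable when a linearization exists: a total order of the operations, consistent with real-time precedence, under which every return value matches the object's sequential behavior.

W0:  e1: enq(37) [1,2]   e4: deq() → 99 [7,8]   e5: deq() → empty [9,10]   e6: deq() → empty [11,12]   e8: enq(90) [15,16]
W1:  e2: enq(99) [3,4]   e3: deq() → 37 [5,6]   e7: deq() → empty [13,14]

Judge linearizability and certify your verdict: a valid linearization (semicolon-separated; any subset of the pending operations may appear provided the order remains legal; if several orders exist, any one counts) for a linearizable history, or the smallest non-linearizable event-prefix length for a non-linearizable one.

linearizable — witness: e1; e2; e3; e4; e5; e6; e7; e8

1. e1 enq(37), leaving queue <37>
2. e2 enq(99), leaving queue <37,99>
3. e3 deq() → 37, leaving queue <99>
4. e4 deq() → 99, leaving queue <>
5. e5 deq() → empty, leaving queue <>
6. e6 deq() → empty, leaving queue <>
7. e7 deq() → empty, leaving queue <>
8. e8 enq(90), leaving queue <90>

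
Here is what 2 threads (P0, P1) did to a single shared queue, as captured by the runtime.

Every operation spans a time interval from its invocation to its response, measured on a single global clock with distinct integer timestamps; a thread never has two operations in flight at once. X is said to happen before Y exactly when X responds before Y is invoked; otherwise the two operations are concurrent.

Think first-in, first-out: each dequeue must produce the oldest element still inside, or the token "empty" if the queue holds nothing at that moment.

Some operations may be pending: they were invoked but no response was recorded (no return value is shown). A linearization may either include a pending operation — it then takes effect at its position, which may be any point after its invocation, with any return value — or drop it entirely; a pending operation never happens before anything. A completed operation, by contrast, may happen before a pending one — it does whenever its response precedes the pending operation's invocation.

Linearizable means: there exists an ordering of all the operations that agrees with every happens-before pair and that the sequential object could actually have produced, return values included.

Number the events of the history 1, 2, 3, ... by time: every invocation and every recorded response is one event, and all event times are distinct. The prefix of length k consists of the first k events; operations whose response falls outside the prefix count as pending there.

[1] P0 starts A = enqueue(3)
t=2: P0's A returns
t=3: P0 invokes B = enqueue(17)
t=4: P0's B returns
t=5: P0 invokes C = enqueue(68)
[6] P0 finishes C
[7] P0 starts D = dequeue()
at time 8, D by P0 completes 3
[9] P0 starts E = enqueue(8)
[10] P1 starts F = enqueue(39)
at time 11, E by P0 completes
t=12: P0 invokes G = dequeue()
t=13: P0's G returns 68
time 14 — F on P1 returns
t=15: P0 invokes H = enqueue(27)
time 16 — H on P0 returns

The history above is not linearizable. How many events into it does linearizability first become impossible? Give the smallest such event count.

13

events 1..12 are still linearizable — one witness is A, B, C, D, E:
1. A enqueue(3), leaving queue <3>
2. B enqueue(17), leaving queue <3,17>
3. C enqueue(68), leaving queue <3,17,68>
4. D dequeue() → 3, leaving queue <17,68>
5. E enqueue(8), leaving queue <17,68,8>
at event 13 (G's time-13 response) nothing linearizes any more
no escape via the 1 pending operation (F): every completion choice fails
one such order, A, B, C, D, E, G (pending dropped), breaks at step 6 where G dequeue() → 68 is illegal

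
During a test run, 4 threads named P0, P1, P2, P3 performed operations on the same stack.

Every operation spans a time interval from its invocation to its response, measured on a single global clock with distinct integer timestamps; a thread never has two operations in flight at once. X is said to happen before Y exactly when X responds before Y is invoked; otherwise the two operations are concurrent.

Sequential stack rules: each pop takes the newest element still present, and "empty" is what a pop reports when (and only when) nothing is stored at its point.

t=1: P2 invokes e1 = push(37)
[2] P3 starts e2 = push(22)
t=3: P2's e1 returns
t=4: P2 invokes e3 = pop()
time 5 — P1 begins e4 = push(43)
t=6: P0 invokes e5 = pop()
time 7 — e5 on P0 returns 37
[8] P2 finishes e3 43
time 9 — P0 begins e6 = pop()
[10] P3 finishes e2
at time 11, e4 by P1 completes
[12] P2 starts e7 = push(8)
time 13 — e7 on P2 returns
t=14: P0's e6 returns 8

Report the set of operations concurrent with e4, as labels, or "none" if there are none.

e2, e3, e5, e6

e4 spans [5,11]; an op avoiding the whole window 5..11 is ordered, any other is concurrent
e1 [1,3]: before
e2 [2,10]: concurrent
e3 [4,8]: concurrent
e5 [6,7]: concurrent
e6 [9,14]: concurrent
e7 [12,13]: after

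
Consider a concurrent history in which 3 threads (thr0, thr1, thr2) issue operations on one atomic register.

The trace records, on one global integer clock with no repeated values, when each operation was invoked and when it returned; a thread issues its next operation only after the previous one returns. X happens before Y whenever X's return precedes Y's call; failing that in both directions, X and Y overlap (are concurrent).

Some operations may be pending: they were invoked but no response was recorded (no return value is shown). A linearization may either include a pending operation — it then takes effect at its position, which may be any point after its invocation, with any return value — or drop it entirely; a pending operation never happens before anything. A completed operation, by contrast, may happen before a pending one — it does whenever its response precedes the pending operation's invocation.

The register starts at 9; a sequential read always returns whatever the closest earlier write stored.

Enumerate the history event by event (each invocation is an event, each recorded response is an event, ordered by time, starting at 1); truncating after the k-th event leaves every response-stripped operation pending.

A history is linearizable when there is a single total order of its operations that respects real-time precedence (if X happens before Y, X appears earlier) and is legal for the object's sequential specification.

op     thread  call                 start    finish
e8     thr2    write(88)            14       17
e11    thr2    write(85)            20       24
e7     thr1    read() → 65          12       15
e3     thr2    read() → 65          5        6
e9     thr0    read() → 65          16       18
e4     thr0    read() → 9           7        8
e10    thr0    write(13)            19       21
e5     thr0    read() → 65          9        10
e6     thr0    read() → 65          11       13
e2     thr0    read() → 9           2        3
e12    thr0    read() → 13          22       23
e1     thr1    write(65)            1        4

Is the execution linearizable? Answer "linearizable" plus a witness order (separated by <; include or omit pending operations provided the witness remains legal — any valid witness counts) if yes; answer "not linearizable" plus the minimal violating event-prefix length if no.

not linearizable — minimal violating prefix: 8 events

prefix check: 1..7 passes, 1..8 fails once e4's time-8 response joins
4 completed operations, 2 real-time-consistent orders — every atomic register replay fails
one such order, e1, e2, e3, e4, breaks at step 2 where e2 read() → 9 is illegal
one such order, e2, e1, e3, e4, breaks at step 4 where e4 read() → 9 is illegal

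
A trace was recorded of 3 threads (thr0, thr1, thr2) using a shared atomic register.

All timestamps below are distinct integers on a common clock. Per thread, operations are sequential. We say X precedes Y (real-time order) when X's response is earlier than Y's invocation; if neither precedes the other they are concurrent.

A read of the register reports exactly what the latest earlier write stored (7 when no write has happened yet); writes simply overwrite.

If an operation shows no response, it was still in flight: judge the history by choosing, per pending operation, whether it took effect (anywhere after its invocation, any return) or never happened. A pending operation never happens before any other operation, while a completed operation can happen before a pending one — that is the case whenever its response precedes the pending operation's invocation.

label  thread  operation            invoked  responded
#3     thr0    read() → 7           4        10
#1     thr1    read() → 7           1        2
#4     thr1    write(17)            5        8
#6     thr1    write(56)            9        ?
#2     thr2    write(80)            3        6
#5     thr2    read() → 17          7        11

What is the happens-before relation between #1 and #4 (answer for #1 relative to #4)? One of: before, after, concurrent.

#1 spans [1,2], #4 spans [5,8]
resp(#1)=2 < inv(#4)=5

before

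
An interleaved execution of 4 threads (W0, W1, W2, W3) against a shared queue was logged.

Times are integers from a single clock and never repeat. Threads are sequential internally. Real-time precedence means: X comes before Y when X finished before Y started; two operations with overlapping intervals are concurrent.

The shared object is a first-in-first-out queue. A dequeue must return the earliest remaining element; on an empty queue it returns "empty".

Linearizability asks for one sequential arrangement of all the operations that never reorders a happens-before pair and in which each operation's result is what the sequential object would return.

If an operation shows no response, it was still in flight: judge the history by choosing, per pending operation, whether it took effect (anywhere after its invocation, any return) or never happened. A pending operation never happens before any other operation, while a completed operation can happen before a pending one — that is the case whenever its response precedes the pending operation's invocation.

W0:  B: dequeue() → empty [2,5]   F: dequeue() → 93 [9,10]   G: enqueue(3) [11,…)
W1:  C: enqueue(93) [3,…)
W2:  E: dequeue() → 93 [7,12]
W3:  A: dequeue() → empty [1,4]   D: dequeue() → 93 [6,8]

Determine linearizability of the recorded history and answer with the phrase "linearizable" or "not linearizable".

not linearizable

events 1..9 are fine; event 10 — the response of F at time 10 — makes the prefix non-linearizable
checked exhaustively: 2 real-time-consistent orders of 4 completed operations, zero legal queue replays
include/drop combinations of the 2 pending operations (C, E) were all tried; none helps
e.g. A, B, D, F (pending dropped): illegal at step 3, since D dequeue() → 93 cannot apply there
e.g. B, A, D, F (pending dropped): illegal at step 3, since D dequeue() → 93 cannot apply there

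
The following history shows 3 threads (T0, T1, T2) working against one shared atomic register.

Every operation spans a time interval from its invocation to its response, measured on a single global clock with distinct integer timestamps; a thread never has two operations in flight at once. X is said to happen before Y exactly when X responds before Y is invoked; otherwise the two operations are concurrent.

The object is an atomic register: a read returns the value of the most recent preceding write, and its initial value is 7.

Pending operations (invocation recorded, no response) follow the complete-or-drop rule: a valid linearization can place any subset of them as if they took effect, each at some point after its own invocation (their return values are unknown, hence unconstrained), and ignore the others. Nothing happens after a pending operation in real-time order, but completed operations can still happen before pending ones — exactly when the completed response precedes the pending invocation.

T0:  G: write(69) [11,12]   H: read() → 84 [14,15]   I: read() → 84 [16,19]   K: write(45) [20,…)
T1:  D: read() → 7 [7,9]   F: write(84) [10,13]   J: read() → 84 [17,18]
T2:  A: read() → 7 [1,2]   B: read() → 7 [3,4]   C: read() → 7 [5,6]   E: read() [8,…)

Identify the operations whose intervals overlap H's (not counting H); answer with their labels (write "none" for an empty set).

E

H spans [14,15]: anything still running between times 14 and 15 counts as concurrent
A [1,2]: before
B [3,4]: before
C [5,6]: before
D [7,9]: before
E [8,…): concurrent
F [10,13]: before
G [11,12]: before
I [16,19]: after
J [17,18]: after
K [20,…): after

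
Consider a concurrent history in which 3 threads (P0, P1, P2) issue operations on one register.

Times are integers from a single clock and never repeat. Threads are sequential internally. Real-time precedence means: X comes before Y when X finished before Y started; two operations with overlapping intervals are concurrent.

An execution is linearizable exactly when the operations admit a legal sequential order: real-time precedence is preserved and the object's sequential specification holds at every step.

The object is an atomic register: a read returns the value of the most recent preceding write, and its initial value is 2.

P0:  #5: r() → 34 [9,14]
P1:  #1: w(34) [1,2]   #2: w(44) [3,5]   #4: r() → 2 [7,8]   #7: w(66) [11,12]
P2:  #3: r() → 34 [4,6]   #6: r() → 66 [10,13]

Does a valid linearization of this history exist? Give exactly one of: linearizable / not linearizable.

the violation lands at event 8, #4's response at time 8: events 1..7 linearize, events 1..8 do not
no legal order exists: 2 real-time-consistent candidates over 4 completed register operations, all rejected
sample order #1, #2, #3, #4 stalls at step 3 — #3 r() → 34 has no legal effect
sample order #1, #3, #2, #4 stalls at step 4 — #4 r() → 2 has no legal effect

not linearizable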